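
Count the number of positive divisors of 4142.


4142 = 2^1 × 19^1 × 109^1
d(4142) = (1+1) × (1+1) × (1+1) = 8

8 divisors


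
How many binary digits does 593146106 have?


593146106 in base 2 = 100011010110101011000011111010
Number of digits = 30

30 digits (base 2)


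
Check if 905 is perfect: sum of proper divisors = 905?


Proper divisors of 905: 1, 5, 181
Sum = 1 + 5 + 181 = 187

No, 905 is not perfect (187 ≠ 905)


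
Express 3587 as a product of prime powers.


3587 / 17 = 211
211 / 211 = 1
3587 = 17 × 211


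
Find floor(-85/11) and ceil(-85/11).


-85/11 = -7.7273
floor = -8
ceil = -7

floor = -8, ceil = -7


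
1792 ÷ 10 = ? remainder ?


1792 = 10 * 179 + 2
Check: 1790 + 2 = 1792

q = 179, r = 2


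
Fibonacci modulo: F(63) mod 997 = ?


F(k) mod 997 for k=1..63:
1, 1, 2, 3, 5, 8, 13, 21, 34, 55, 89, 144, 233, 377, 610, 987, 600, 590, 193, 783, 976, 762, 741, 506, 250, 756, 9, 765, 774, 542, 319, 861, 183, 47, 230, 277, 507, 784, 294, 81, 375, 456, 831, 290, 124, 414, 538, 952, 493, 448, 941, 392, 336, 728, 67, 795, 862, 660, 525, 188, 713, 901, 617
F(63) mod 997 = 617


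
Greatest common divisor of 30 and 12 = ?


30 = 2 * 12 + 6
12 = 2 * 6 + 0
GCD = 6


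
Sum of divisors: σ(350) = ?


Divisors of 350: 1, 2, 5, 7, 10, 14, 25, 35, 50, 70, 175, 350
Sum = 1 + 2 + 5 + 7 + 10 + 14 + 25 + 35 + 50 + 70 + 175 + 350 = 744

σ(350) = 744


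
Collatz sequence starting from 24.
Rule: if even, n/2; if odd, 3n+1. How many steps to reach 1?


24 → 12 → 6 → 3 → 10 → 5 → 16 → 8 → 4 → 2 → 1
Total steps = 10

10 steps


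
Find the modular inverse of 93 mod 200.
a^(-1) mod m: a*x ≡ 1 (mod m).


Use the extended Euclidean algorithm on (200, 93); each row r = 200*s + 93*t:
r=200, s=1, t=0
r=93, s=0, t=1
q=2: r=14, s=1, t=-2   [200*(1) + 93*(-2) = 14]
q=6: r=9, s=-6, t=13   [200*(-6) + 93*(13) = 9]
q=1: r=5, s=7, t=-15   [200*(7) + 93*(-15) = 5]
q=1: r=4, s=-13, t=28   [200*(-13) + 93*(28) = 4]
q=1: r=1, s=20, t=-43   [200*(20) + 93*(-43) = 1]
q=4: r=0, s=-93, t=200   [200*(-93) + 93*(200) = 0]
GCD = 1 with t = -43, so 93*(-43) ≡ 1 (mod 200)
Inverse = -43 mod 200 = 157
Check: 93 * 157 = 14601 ≡ 1 (mod 200)

93^(-1) ≡ 157 (mod 200)


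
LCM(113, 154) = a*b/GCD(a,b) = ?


GCD(113, 154) = 1
LCM = 113*154/1 = 17402/1 = 17402

LCM = 17402


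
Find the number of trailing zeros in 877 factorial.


floor(877/5) = 175
floor(877/25) = 35
floor(877/125) = 7
floor(877/625) = 1
Total = 218

218 trailing zeros


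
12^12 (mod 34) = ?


12^1 mod 34 = 12
12^2 mod 34 = 8
12^3 mod 34 = 28
12^4 mod 34 = 30
12^5 mod 34 = 20
12^6 mod 34 = 2
12^7 mod 34 = 24
12^8 mod 34 = 16
12^9 mod 34 = 22
12^10 mod 34 = 26
12^11 mod 34 = 6
12^12 mod 34 = 4


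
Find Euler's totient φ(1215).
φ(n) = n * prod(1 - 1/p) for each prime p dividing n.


1215 = 3^5 × 5
Prime factors: 3, 5
φ(1215) = 1215 × (1-1/3) × (1-1/5)
= 1215 × 2/3 × 4/5 = 648

φ(1215) = 648


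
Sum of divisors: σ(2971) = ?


Divisors of 2971: 1, 2971
Sum = 1 + 2971 = 2972

σ(2971) = 2972


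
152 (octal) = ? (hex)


152 (base 8) = 106 (decimal)
106 (decimal) = 6A (base 16)


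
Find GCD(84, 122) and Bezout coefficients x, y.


Tabular extended Euclidean (each row: r = 84*s + 122*t):
r=84, s=1, t=0
r=122, s=0, t=1
q=0: r=84, s=1, t=0   [84*(1) + 122*(0) = 84]
q=1: r=38, s=-1, t=1   [84*(-1) + 122*(1) = 38]
q=2: r=8, s=3, t=-2   [84*(3) + 122*(-2) = 8]
q=4: r=6, s=-13, t=9   [84*(-13) + 122*(9) = 6]
q=1: r=2, s=16, t=-11   [84*(16) + 122*(-11) = 2]
q=3: r=0, s=-61, t=42   [84*(-61) + 122*(42) = 0]
GCD = 2; from the row with r=2: x=16, y=-11
Check: 84*(16) + 122*(-11) = 1344 - 1342 = 2

GCD = 2, x = 16, y = -11


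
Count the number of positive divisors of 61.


61 = 61^1
d(61) = (1+1) = 2

2 divisors


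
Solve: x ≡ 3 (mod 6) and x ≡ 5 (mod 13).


M = 6*13 = 78
M1 = M/6 = 13, M2 = M/13 = 6
M1^(-1) mod 6 = 1, M2^(-1) mod 13 = 11
x = 3*13*1 + 5*6*11 = 369
369 mod 78 = 57
Check: 57 mod 6 = 3 ✓, 57 mod 13 = 5 ✓

x ≡ 57 (mod 78)


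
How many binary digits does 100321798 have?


100321798 in base 2 = 101111110101100101000000110
Number of digits = 27

27 digits (base 2)


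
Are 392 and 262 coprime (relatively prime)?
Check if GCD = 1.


Euclidean algorithm:
392 = 1 * 262 + 130
262 = 2 * 130 + 2
130 = 65 * 2 + 0
GCD(392, 262) = 2

No, not coprime (GCD = 2)


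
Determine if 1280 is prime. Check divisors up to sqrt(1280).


1280 / 2 = 640 (exact division)
1280 is NOT prime.

No, 1280 is not prime


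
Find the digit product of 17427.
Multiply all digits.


1 × 7 × 4 × 2 × 7 = 392


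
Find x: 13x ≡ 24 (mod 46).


GCD(13, 46) = 1, unique solution
a^(-1) mod 46 = 39
x = 39 * 24 mod 46 = 16

x ≡ 16 (mod 46)


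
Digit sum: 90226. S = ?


9 + 0 + 2 + 2 + 6 = 19


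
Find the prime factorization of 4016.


4016 / 2 = 2008
2008 / 2 = 1004
1004 / 2 = 502
502 / 2 = 251
251 / 251 = 1
4016 = 2^4 × 251


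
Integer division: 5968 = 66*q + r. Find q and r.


5968 = 66 * 90 + 28
Check: 5940 + 28 = 5968

q = 90, r = 28


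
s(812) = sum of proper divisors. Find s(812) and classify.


Proper divisors: 1, 2, 4, 7, 14, 28, 29, 58, 116, 203, 406
Sum = 1 + 2 + 4 + 7 + 14 + 28 + 29 + 58 + 116 + 203 + 406 = 868
868 > 812 → abundant

s(812) = 868 (abundant)


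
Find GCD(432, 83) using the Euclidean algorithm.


432 = 5 * 83 + 17
83 = 4 * 17 + 15
17 = 1 * 15 + 2
15 = 7 * 2 + 1
2 = 2 * 1 + 0
GCD = 1


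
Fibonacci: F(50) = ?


Sequence: 1, 1, 2, 3, 5, 8, 13, 21, 34, 55, 89, 144, 233, 377, 610, 987, 1597, 2584, 4181, 6765, 10946, 17711, 28657, 46368, 75025, 121393, 196418, 317811, 514229, 832040, 1346269, 2178309, 3524578, 5702887, 9227465, 14930352, 24157817, 39088169, 63245986, 102334155, 165580141, 267914296, 433494437, 701408733, 1134903170, 1836311903, 2971215073, 4807526976, 7778742049, 12586269025
F(50) = 12586269025


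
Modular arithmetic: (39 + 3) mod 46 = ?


39 + 3 = 42
42 mod 46 = 42


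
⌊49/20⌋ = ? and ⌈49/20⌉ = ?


49/20 = 2.4500
floor = 2
ceil = 3

floor = 2, ceil = 3


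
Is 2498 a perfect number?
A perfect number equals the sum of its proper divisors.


Proper divisors of 2498: 1, 2, 1249
Sum = 1 + 2 + 1249 = 1252

No, 2498 is not perfect (1252 ≠ 2498)


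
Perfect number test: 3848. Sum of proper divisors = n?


Proper divisors of 3848: 1, 2, 4, 8, 13, 26, 37, 52, 74, 104, 148, 296, 481, 962, 1924
Sum = 1 + 2 + 4 + 8 + 13 + 26 + 37 + 52 + 74 + 104 + 148 + 296 + 481 + 962 + 1924 = 4132

No, 3848 is not perfect (4132 ≠ 3848)


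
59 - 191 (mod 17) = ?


59 - 191 = -132
-132 mod 17 = 4


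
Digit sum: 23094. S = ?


2 + 3 + 0 + 9 + 4 = 18


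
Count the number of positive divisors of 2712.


2712 = 2^3 × 3^1 × 113^1
d(2712) = (3+1) × (1+1) × (1+1) = 16

16 divisors


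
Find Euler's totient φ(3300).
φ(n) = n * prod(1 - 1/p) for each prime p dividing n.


3300 = 2^2 × 3 × 5^2 × 11
Prime factors: 2, 3, 5, 11
φ(3300) = 3300 × (1-1/2) × (1-1/3) × (1-1/5) × (1-1/11)
= 3300 × 1/2 × 2/3 × 4/5 × 10/11 = 800

φ(3300) = 800


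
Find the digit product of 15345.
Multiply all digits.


1 × 5 × 3 × 4 × 5 = 300


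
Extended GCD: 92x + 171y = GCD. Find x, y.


Tabular extended Euclidean (each row: r = 92*s + 171*t):
r=92, s=1, t=0
r=171, s=0, t=1
q=0: r=92, s=1, t=0   [92*(1) + 171*(0) = 92]
q=1: r=79, s=-1, t=1   [92*(-1) + 171*(1) = 79]
q=1: r=13, s=2, t=-1   [92*(2) + 171*(-1) = 13]
q=6: r=1, s=-13, t=7   [92*(-13) + 171*(7) = 1]
q=13: r=0, s=171, t=-92   [92*(171) + 171*(-92) = 0]
GCD = 1; from the row with r=1: x=-13, y=7
Check: 92*(-13) + 171*(7) = -1196 + 1197 = 1

GCD = 1, x = -13, y = 7


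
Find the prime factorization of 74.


74 / 2 = 37
37 / 37 = 1
74 = 2 × 37


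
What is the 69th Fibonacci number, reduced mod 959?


F(k) mod 959 for k=1..69:
1, 1, 2, 3, 5, 8, 13, 21, 34, 55, 89, 144, 233, 377, 610, 28, 638, 666, 345, 52, 397, 449, 846, 336, 223, 559, 782, 382, 205, 587, 792, 420, 253, 673, 926, 640, 607, 288, 895, 224, 160, 384, 544, 928, 513, 482, 36, 518, 554, 113, 667, 780, 488, 309, 797, 147, 944, 132, 117, 249, 366, 615, 22, 637, 659, 337, 37, 374, 411
F(69) mod 959 = 411


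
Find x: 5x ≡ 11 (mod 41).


GCD(5, 41) = 1, unique solution
a^(-1) mod 41 = 33
x = 33 * 11 mod 41 = 35

x ≡ 35 (mod 41)


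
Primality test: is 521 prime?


Check divisors up to sqrt(521) = 22.8254
No divisors found.
521 is prime.

Yes, 521 is prime


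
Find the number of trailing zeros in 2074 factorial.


floor(2074/5) = 414
floor(2074/25) = 82
floor(2074/125) = 16
floor(2074/625) = 3
Total = 515

515 trailing zeros


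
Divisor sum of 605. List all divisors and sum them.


Divisors of 605: 1, 5, 11, 55, 121, 605
Sum = 1 + 5 + 11 + 55 + 121 + 605 = 798

σ(605) = 798


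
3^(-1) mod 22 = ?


Use the extended Euclidean algorithm on (22, 3); each row r = 22*s + 3*t:
r=22, s=1, t=0
r=3, s=0, t=1
q=7: r=1, s=1, t=-7   [22*(1) + 3*(-7) = 1]
q=3: r=0, s=-3, t=22   [22*(-3) + 3*(22) = 0]
GCD = 1 with t = -7, so 3*(-7) ≡ 1 (mod 22)
Inverse = -7 mod 22 = 15
Check: 3 * 15 = 45 ≡ 1 (mod 22)

3^(-1) ≡ 15 (mod 22)


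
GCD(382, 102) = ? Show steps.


382 = 3 * 102 + 76
102 = 1 * 76 + 26
76 = 2 * 26 + 24
26 = 1 * 24 + 2
24 = 12 * 2 + 0
GCD = 2


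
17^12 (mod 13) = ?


17^1 mod 13 = 4
17^2 mod 13 = 3
17^3 mod 13 = 12
17^4 mod 13 = 9
17^5 mod 13 = 10
17^6 mod 13 = 1
17^7 mod 13 = 4
17^8 mod 13 = 3
17^9 mod 13 = 12
17^10 mod 13 = 9
17^11 mod 13 = 10
17^12 mod 13 = 1


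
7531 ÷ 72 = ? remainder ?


7531 = 72 * 104 + 43
Check: 7488 + 43 = 7531

q = 104, r = 43


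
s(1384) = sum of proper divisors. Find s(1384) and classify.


Proper divisors: 1, 2, 4, 8, 173, 346, 692
Sum = 1 + 2 + 4 + 8 + 173 + 346 + 692 = 1226
1226 < 1384 → deficient

s(1384) = 1226 (deficient)


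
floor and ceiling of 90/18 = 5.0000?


90/18 = 5.0000
floor = 5
ceil = 5

floor = 5, ceil = 5


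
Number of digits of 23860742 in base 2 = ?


23860742 in base 2 = 1011011000001011000000110
Number of digits = 25

25 digits (base 2)


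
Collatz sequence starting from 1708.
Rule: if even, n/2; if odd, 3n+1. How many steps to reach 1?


1708 → 854 → 427 → 1282 → 641 → 1924 → 962 → 481 → 1444 → 722 → 361 → 1084 → 542 → 271 → 814 → 407 → 1222 → 611 → 1834 → 917 → 2752 → 1376 → 688 → 344 → 172 → 86 → 43 → 130 → 65 → 196 → 98 → 49 → 148 → 74 → 37 → 112 → 56 → 28 → 14 → 7 → 22 → 11 → 34 → 17 → 52 → 26 → 13 → 40 → 20 → 10 → 5 → 16 → 8 → 4 → 2 → 1
Total steps = 55

55 steps


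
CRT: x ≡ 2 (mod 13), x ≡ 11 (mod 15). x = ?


M = 13*15 = 195
M1 = M/13 = 15, M2 = M/15 = 13
M1^(-1) mod 13 = 7, M2^(-1) mod 15 = 7
x = 2*15*7 + 11*13*7 = 1211
1211 mod 195 = 41
Check: 41 mod 13 = 2 ✓, 41 mod 15 = 11 ✓

x ≡ 41 (mod 195)


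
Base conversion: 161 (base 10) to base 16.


161 (base 10) = 161 (decimal)
161 (decimal) = A1 (base 16)


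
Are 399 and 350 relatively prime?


Euclidean algorithm:
399 = 1 * 350 + 49
350 = 7 * 49 + 7
49 = 7 * 7 + 0
GCD(399, 350) = 7

No, not coprime (GCD = 7)


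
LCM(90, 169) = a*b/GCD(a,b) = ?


GCD(90, 169) = 1
LCM = 90*169/1 = 15210/1 = 15210

LCM = 15210


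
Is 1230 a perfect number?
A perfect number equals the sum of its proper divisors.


Proper divisors of 1230: 1, 2, 3, 5, 6, 10, 15, 30, 41, 82, 123, 205, 246, 410, 615
Sum = 1 + 2 + 3 + 5 + 6 + 10 + 15 + 30 + 41 + 82 + 123 + 205 + 246 + 410 + 615 = 1794

No, 1230 is not perfect (1794 ≠ 1230)


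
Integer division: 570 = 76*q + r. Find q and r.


570 = 76 * 7 + 38
Check: 532 + 38 = 570

q = 7, r = 38


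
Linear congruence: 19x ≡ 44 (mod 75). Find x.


GCD(19, 75) = 1, unique solution
a^(-1) mod 75 = 4
x = 4 * 44 mod 75 = 26

x ≡ 26 (mod 75)


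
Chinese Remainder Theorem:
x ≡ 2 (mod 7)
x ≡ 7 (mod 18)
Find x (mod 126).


M = 7*18 = 126
M1 = M/7 = 18, M2 = M/18 = 7
M1^(-1) mod 7 = 2, M2^(-1) mod 18 = 13
x = 2*18*2 + 7*7*13 = 709
709 mod 126 = 79
Check: 79 mod 7 = 2 ✓, 79 mod 18 = 7 ✓

x ≡ 79 (mod 126)


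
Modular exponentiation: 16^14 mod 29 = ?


16^1 mod 29 = 16
16^2 mod 29 = 24
16^3 mod 29 = 7
16^4 mod 29 = 25
16^5 mod 29 = 23
16^6 mod 29 = 20
16^7 mod 29 = 1
16^8 mod 29 = 16
16^9 mod 29 = 24
16^10 mod 29 = 7
16^11 mod 29 = 25
16^12 mod 29 = 23
16^13 mod 29 = 20
16^14 mod 29 = 1


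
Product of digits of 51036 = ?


5 × 1 × 0 × 3 × 6 = 0


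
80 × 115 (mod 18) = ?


80 × 115 = 9200
9200 mod 18 = 2


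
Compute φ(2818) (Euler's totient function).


2818 = 2 × 1409
Prime factors: 2, 1409
φ(2818) = 2818 × (1-1/2) × (1-1/1409)
= 2818 × 1/2 × 1408/1409 = 1408

φ(2818) = 1408


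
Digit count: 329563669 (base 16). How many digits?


329563669 in base 16 = 13A4BE15
Number of digits = 8

8 digits (base 16)


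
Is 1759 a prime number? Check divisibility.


Check divisors up to sqrt(1759) = 41.9404
No divisors found.
1759 is prime.

Yes, 1759 is prime


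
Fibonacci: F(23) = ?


Sequence: 1, 1, 2, 3, 5, 8, 13, 21, 34, 55, 89, 144, 233, 377, 610, 987, 1597, 2584, 4181, 6765, 10946, 17711, 28657
F(23) = 28657


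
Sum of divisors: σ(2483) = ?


Divisors of 2483: 1, 13, 191, 2483
Sum = 1 + 13 + 191 + 2483 = 2688

σ(2483) = 2688


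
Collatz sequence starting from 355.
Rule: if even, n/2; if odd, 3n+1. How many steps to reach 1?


355 → 1066 → 533 → 1600 → 800 → 400 → 200 → 100 → 50 → 25 → 76 → 38 → 19 → 58 → 29 → 88 → 44 → 22 → 11 → 34 → 17 → 52 → 26 → 13 → 40 → 20 → 10 → 5 → 16 → 8 → 4 → 2 → 1
Total steps = 32

32 steps


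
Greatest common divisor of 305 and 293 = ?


305 = 1 * 293 + 12
293 = 24 * 12 + 5
12 = 2 * 5 + 2
5 = 2 * 2 + 1
2 = 2 * 1 + 0
GCD = 1


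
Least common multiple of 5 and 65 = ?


GCD(5, 65) = 5
LCM = 5*65/5 = 325/5 = 65

LCM = 65


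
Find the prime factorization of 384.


384 / 2 = 192
192 / 2 = 96
96 / 2 = 48
48 / 2 = 24
24 / 2 = 12
12 / 2 = 6
6 / 2 = 3
3 / 3 = 1
384 = 2^7 × 3


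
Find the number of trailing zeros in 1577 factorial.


floor(1577/5) = 315
floor(1577/25) = 63
floor(1577/125) = 12
floor(1577/625) = 2
Total = 392

392 trailing zeros


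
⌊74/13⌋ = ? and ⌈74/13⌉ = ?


74/13 = 5.6923
floor = 5
ceil = 6

floor = 5, ceil = 6


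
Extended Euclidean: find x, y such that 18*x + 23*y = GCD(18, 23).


Tabular extended Euclidean (each row: r = 18*s + 23*t):
r=18, s=1, t=0
r=23, s=0, t=1
q=0: r=18, s=1, t=0   [18*(1) + 23*(0) = 18]
q=1: r=5, s=-1, t=1   [18*(-1) + 23*(1) = 5]
q=3: r=3, s=4, t=-3   [18*(4) + 23*(-3) = 3]
q=1: r=2, s=-5, t=4   [18*(-5) + 23*(4) = 2]
q=1: r=1, s=9, t=-7   [18*(9) + 23*(-7) = 1]
q=2: r=0, s=-23, t=18   [18*(-23) + 23*(18) = 0]
GCD = 1; from the row with r=1: x=9, y=-7
Check: 18*(9) + 23*(-7) = 162 - 161 = 1

GCD = 1, x = 9, y = -7


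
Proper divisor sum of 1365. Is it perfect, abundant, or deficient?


Proper divisors: 1, 3, 5, 7, 13, 15, 21, 35, 39, 65, 91, 105, 195, 273, 455
Sum = 1 + 3 + 5 + 7 + 13 + 15 + 21 + 35 + 39 + 65 + 91 + 105 + 195 + 273 + 455 = 1323
1323 < 1365 → deficient

s(1365) = 1323 (deficient)


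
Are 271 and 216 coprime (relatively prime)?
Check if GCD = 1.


Euclidean algorithm:
271 = 1 * 216 + 55
216 = 3 * 55 + 51
55 = 1 * 51 + 4
51 = 12 * 4 + 3
4 = 1 * 3 + 1
3 = 3 * 1 + 0
GCD(271, 216) = 1

Yes, coprime (GCD = 1)


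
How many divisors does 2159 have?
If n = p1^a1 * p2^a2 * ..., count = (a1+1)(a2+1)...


2159 = 17^1 × 127^1
d(2159) = (1+1) × (1+1) = 4

4 divisors


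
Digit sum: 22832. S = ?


2 + 2 + 8 + 3 + 2 = 17


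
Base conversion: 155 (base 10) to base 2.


155 (base 10) = 155 (decimal)
155 (decimal) = 10011011 (base 2)


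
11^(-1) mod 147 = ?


Use the extended Euclidean algorithm on (147, 11); each row r = 147*s + 11*t:
r=147, s=1, t=0
r=11, s=0, t=1
q=13: r=4, s=1, t=-13   [147*(1) + 11*(-13) = 4]
q=2: r=3, s=-2, t=27   [147*(-2) + 11*(27) = 3]
q=1: r=1, s=3, t=-40   [147*(3) + 11*(-40) = 1]
q=3: r=0, s=-11, t=147   [147*(-11) + 11*(147) = 0]
GCD = 1 with t = -40, so 11*(-40) ≡ 1 (mod 147)
Inverse = -40 mod 147 = 107
Check: 11 * 107 = 1177 ≡ 1 (mod 147)

11^(-1) ≡ 107 (mod 147)


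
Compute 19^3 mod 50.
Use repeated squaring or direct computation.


19^1 mod 50 = 19
19^2 mod 50 = 11
19^3 mod 50 = 9


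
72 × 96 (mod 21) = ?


72 × 96 = 6912
6912 mod 21 = 3


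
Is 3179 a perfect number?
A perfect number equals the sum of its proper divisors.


Proper divisors of 3179: 1, 11, 17, 187, 289
Sum = 1 + 11 + 17 + 187 + 289 = 505

No, 3179 is not perfect (505 ≠ 3179)


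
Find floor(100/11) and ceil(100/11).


100/11 = 9.0909
floor = 9
ceil = 10

floor = 9, ceil = 10


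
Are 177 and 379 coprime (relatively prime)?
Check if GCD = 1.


Euclidean algorithm:
379 = 2 * 177 + 25
177 = 7 * 25 + 2
25 = 12 * 2 + 1
2 = 2 * 1 + 0
GCD(177, 379) = 1

Yes, coprime (GCD = 1)


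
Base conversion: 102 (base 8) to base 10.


102 (base 8) = 66 (decimal)
66 (decimal) = 66 (base 10)


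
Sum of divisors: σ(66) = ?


Divisors of 66: 1, 2, 3, 6, 11, 22, 33, 66
Sum = 1 + 2 + 3 + 6 + 11 + 22 + 33 + 66 = 144

σ(66) = 144


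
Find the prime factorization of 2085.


2085 / 3 = 695
695 / 5 = 139
139 / 139 = 1
2085 = 3 × 5 × 139


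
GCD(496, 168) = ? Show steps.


496 = 2 * 168 + 160
168 = 1 * 160 + 8
160 = 20 * 8 + 0
GCD = 8


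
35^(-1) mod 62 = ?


Use the extended Euclidean algorithm on (62, 35); each row r = 62*s + 35*t:
r=62, s=1, t=0
r=35, s=0, t=1
q=1: r=27, s=1, t=-1   [62*(1) + 35*(-1) = 27]
q=1: r=8, s=-1, t=2   [62*(-1) + 35*(2) = 8]
q=3: r=3, s=4, t=-7   [62*(4) + 35*(-7) = 3]
q=2: r=2, s=-9, t=16   [62*(-9) + 35*(16) = 2]
q=1: r=1, s=13, t=-23   [62*(13) + 35*(-23) = 1]
q=2: r=0, s=-35, t=62   [62*(-35) + 35*(62) = 0]
GCD = 1 with t = -23, so 35*(-23) ≡ 1 (mod 62)
Inverse = -23 mod 62 = 39
Check: 35 * 39 = 1365 ≡ 1 (mod 62)

35^(-1) ≡ 39 (mod 62)


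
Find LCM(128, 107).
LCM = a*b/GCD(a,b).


GCD(128, 107) = 1
LCM = 128*107/1 = 13696/1 = 13696

LCM = 13696


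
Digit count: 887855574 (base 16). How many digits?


887855574 in base 16 = 34EB99D6
Number of digits = 8

8 digits (base 16)


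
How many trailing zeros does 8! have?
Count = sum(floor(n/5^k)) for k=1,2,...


floor(8/5) = 1
Total = 1

1 trailing zeros


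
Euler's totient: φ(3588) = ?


3588 = 2^2 × 3 × 13 × 23
Prime factors: 2, 3, 13, 23
φ(3588) = 3588 × (1-1/2) × (1-1/3) × (1-1/13) × (1-1/23)
= 3588 × 1/2 × 2/3 × 12/13 × 22/23 = 1056

φ(3588) = 1056


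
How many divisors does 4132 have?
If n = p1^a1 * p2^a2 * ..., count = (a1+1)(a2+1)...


4132 = 2^2 × 1033^1
d(4132) = (2+1) × (1+1) = 6

6 divisors


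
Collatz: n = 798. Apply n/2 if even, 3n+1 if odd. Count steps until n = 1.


798 → 399 → 1198 → 599 → 1798 → 899 → 2698 → 1349 → 4048 → 2024 → 1012 → 506 → 253 → 760 → 380 → 190 → 95 → 286 → 143 → 430 → 215 → 646 → 323 → 970 → 485 → 1456 → 728 → 364 → 182 → 91 → 274 → 137 → 412 → 206 → 103 → 310 → 155 → 466 → 233 → 700 → 350 → 175 → 526 → 263 → 790 → 395 → 1186 → 593 → 1780 → 890 → 445 → 1336 → 668 → 334 → 167 → 502 → 251 → 754 → 377 → 1132 → 566 → 283 → 850 → 425 → 1276 → 638 → 319 → 958 → 479 → 1438 → 719 → 2158 → 1079 → 3238 → 1619 → 4858 → 2429 → 7288 → 3644 → 1822 → 911 → 2734 → 1367 → 4102 → 2051 → 6154 → 3077 → 9232 → 4616 → 2308 → 1154 → 577 → 1732 → 866 → 433 → 1300 → 650 → 325 → 976 → 488 → 244 → 122 → 61 → 184 → 92 → 46 → 23 → 70 → 35 → 106 → 53 → 160 → 80 → 40 → 20 → 10 → 5 → 16 → 8 → 4 → 2 → 1
Total steps = 121

121 steps


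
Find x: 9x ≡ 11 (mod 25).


GCD(9, 25) = 1, unique solution
a^(-1) mod 25 = 14
x = 14 * 11 mod 25 = 4

x ≡ 4 (mod 25)


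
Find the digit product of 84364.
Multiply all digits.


8 × 4 × 3 × 6 × 4 = 2304


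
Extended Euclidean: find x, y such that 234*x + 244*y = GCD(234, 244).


Tabular extended Euclidean (each row: r = 234*s + 244*t):
r=234, s=1, t=0
r=244, s=0, t=1
q=0: r=234, s=1, t=0   [234*(1) + 244*(0) = 234]
q=1: r=10, s=-1, t=1   [234*(-1) + 244*(1) = 10]
q=23: r=4, s=24, t=-23   [234*(24) + 244*(-23) = 4]
q=2: r=2, s=-49, t=47   [234*(-49) + 244*(47) = 2]
q=2: r=0, s=122, t=-117   [234*(122) + 244*(-117) = 0]
GCD = 2; from the row with r=2: x=-49, y=47
Check: 234*(-49) + 244*(47) = -11466 + 11468 = 2

GCD = 2, x = -49, y = 47


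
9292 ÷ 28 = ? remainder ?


9292 = 28 * 331 + 24
Check: 9268 + 24 = 9292

q = 331, r = 24


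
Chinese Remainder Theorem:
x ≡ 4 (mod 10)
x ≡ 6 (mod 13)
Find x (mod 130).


M = 10*13 = 130
M1 = M/10 = 13, M2 = M/13 = 10
M1^(-1) mod 10 = 7, M2^(-1) mod 13 = 4
x = 4*13*7 + 6*10*4 = 604
604 mod 130 = 84
Check: 84 mod 10 = 4 ✓, 84 mod 13 = 6 ✓

x ≡ 84 (mod 130)


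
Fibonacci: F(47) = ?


Sequence: 1, 1, 2, 3, 5, 8, 13, 21, 34, 55, 89, 144, 233, 377, 610, 987, 1597, 2584, 4181, 6765, 10946, 17711, 28657, 46368, 75025, 121393, 196418, 317811, 514229, 832040, 1346269, 2178309, 3524578, 5702887, 9227465, 14930352, 24157817, 39088169, 63245986, 102334155, 165580141, 267914296, 433494437, 701408733, 1134903170, 1836311903, 2971215073
F(47) = 2971215073


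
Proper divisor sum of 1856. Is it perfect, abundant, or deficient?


Proper divisors: 1, 2, 4, 8, 16, 29, 32, 58, 64, 116, 232, 464, 928
Sum = 1 + 2 + 4 + 8 + 16 + 29 + 32 + 58 + 64 + 116 + 232 + 464 + 928 = 1954
1954 > 1856 → abundant

s(1856) = 1954 (abundant)


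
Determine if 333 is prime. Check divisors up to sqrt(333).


333 / 3 = 111 (exact division)
333 is NOT prime.

No, 333 is not prime


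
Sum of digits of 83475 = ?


8 + 3 + 4 + 7 + 5 = 27


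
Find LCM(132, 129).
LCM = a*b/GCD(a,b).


GCD(132, 129) = 3
LCM = 132*129/3 = 17028/3 = 5676

LCM = 5676


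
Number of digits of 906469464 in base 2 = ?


906469464 in base 2 = 110110000001111010000001011000
Number of digits = 30

30 digits (base 2)


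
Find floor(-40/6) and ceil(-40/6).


-40/6 = -6.6667
floor = -7
ceil = -6

floor = -7, ceil = -6


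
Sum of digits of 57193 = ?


5 + 7 + 1 + 9 + 3 = 25


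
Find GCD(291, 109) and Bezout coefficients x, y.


Tabular extended Euclidean (each row: r = 291*s + 109*t):
r=291, s=1, t=0
r=109, s=0, t=1
q=2: r=73, s=1, t=-2   [291*(1) + 109*(-2) = 73]
q=1: r=36, s=-1, t=3   [291*(-1) + 109*(3) = 36]
q=2: r=1, s=3, t=-8   [291*(3) + 109*(-8) = 1]
q=36: r=0, s=-109, t=291   [291*(-109) + 109*(291) = 0]
GCD = 1; from the row with r=1: x=3, y=-8
Check: 291*(3) + 109*(-8) = 873 - 872 = 1

GCD = 1, x = 3, y = -8


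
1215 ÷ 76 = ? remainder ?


1215 = 76 * 15 + 75
Check: 1140 + 75 = 1215

q = 15, r = 75


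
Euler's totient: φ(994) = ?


994 = 2 × 7 × 71
Prime factors: 2, 7, 71
φ(994) = 994 × (1-1/2) × (1-1/7) × (1-1/71)
= 994 × 1/2 × 6/7 × 70/71 = 420

φ(994) = 420


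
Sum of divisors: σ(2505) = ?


Divisors of 2505: 1, 3, 5, 15, 167, 501, 835, 2505
Sum = 1 + 3 + 5 + 15 + 167 + 501 + 835 + 2505 = 4032

σ(2505) = 4032


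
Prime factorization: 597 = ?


597 / 3 = 199
199 / 199 = 1
597 = 3 × 199


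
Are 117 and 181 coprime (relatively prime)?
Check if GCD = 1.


Euclidean algorithm:
181 = 1 * 117 + 64
117 = 1 * 64 + 53
64 = 1 * 53 + 11
53 = 4 * 11 + 9
11 = 1 * 9 + 2
9 = 4 * 2 + 1
2 = 2 * 1 + 0
GCD(117, 181) = 1

Yes, coprime (GCD = 1)


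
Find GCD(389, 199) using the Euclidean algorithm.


389 = 1 * 199 + 190
199 = 1 * 190 + 9
190 = 21 * 9 + 1
9 = 9 * 1 + 0
GCD = 1


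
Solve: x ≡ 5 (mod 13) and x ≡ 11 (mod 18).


M = 13*18 = 234
M1 = M/13 = 18, M2 = M/18 = 13
M1^(-1) mod 13 = 8, M2^(-1) mod 18 = 7
x = 5*18*8 + 11*13*7 = 1721
1721 mod 234 = 83
Check: 83 mod 13 = 5 ✓, 83 mod 18 = 11 ✓

x ≡ 83 (mod 234)


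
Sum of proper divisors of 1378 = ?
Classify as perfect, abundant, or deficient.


Proper divisors: 1, 2, 13, 26, 53, 106, 689
Sum = 1 + 2 + 13 + 26 + 53 + 106 + 689 = 890
890 < 1378 → deficient

s(1378) = 890 (deficient)


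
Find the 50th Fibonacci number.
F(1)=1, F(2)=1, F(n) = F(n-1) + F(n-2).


Sequence: 1, 1, 2, 3, 5, 8, 13, 21, 34, 55, 89, 144, 233, 377, 610, 987, 1597, 2584, 4181, 6765, 10946, 17711, 28657, 46368, 75025, 121393, 196418, 317811, 514229, 832040, 1346269, 2178309, 3524578, 5702887, 9227465, 14930352, 24157817, 39088169, 63245986, 102334155, 165580141, 267914296, 433494437, 701408733, 1134903170, 1836311903, 2971215073, 4807526976, 7778742049, 12586269025
F(50) = 12586269025


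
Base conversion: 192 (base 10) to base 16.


192 (base 10) = 192 (decimal)
192 (decimal) = C0 (base 16)


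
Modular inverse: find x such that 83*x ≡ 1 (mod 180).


Use the extended Euclidean algorithm on (180, 83); each row r = 180*s + 83*t:
r=180, s=1, t=0
r=83, s=0, t=1
q=2: r=14, s=1, t=-2   [180*(1) + 83*(-2) = 14]
q=5: r=13, s=-5, t=11   [180*(-5) + 83*(11) = 13]
q=1: r=1, s=6, t=-13   [180*(6) + 83*(-13) = 1]
q=13: r=0, s=-83, t=180   [180*(-83) + 83*(180) = 0]
GCD = 1 with t = -13, so 83*(-13) ≡ 1 (mod 180)
Inverse = -13 mod 180 = 167
Check: 83 * 167 = 13861 ≡ 1 (mod 180)

83^(-1) ≡ 167 (mod 180)


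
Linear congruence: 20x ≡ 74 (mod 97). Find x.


GCD(20, 97) = 1, unique solution
a^(-1) mod 97 = 34
x = 34 * 74 mod 97 = 91

x ≡ 91 (mod 97)


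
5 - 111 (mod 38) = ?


5 - 111 = -106
-106 mod 38 = 8


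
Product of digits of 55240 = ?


5 × 5 × 2 × 4 × 0 = 0


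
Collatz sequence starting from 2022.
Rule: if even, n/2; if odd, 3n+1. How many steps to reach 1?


2022 → 1011 → 3034 → 1517 → 4552 → 2276 → 1138 → 569 → 1708 → 854 → 427 → 1282 → 641 → 1924 → 962 → 481 → 1444 → 722 → 361 → 1084 → 542 → 271 → 814 → 407 → 1222 → 611 → 1834 → 917 → 2752 → 1376 → 688 → 344 → 172 → 86 → 43 → 130 → 65 → 196 → 98 → 49 → 148 → 74 → 37 → 112 → 56 → 28 → 14 → 7 → 22 → 11 → 34 → 17 → 52 → 26 → 13 → 40 → 20 → 10 → 5 → 16 → 8 → 4 → 2 → 1
Total steps = 63

63 steps


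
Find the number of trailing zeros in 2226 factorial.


floor(2226/5) = 445
floor(2226/25) = 89
floor(2226/125) = 17
floor(2226/625) = 3
Total = 554

554 trailing zeros


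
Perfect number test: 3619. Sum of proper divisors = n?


Proper divisors of 3619: 1, 7, 11, 47, 77, 329, 517
Sum = 1 + 7 + 11 + 47 + 77 + 329 + 517 = 989

No, 3619 is not perfect (989 ≠ 3619)


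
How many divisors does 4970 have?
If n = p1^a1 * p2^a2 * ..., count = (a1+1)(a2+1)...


4970 = 2^1 × 5^1 × 7^1 × 71^1
d(4970) = (1+1) × (1+1) × (1+1) × (1+1) = 16

16 divisors


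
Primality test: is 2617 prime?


Check divisors up to sqrt(2617) = 51.1566
No divisors found.
2617 is prime.

Yes, 2617 is prime


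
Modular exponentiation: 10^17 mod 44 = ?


10^1 mod 44 = 10
10^2 mod 44 = 12
10^3 mod 44 = 32
10^4 mod 44 = 12
10^5 mod 44 = 32
10^6 mod 44 = 12
10^7 mod 44 = 32
10^8 mod 44 = 12
10^9 mod 44 = 32
10^10 mod 44 = 12
10^11 mod 44 = 32
10^12 mod 44 = 12
10^13 mod 44 = 32
10^14 mod 44 = 12
10^15 mod 44 = 32
10^16 mod 44 = 12
10^17 mod 44 = 32


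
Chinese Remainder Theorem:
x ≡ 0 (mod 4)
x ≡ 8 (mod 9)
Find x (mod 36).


M = 4*9 = 36
M1 = M/4 = 9, M2 = M/9 = 4
M1^(-1) mod 4 = 1, M2^(-1) mod 9 = 7
x = 0*9*1 + 8*4*7 = 224
224 mod 36 = 8
Check: 8 mod 4 = 0 ✓, 8 mod 9 = 8 ✓

x ≡ 8 (mod 36)


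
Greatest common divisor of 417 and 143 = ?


417 = 2 * 143 + 131
143 = 1 * 131 + 12
131 = 10 * 12 + 11
12 = 1 * 11 + 1
11 = 11 * 1 + 0
GCD = 1


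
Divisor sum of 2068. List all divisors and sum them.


Divisors of 2068: 1, 2, 4, 11, 22, 44, 47, 94, 188, 517, 1034, 2068
Sum = 1 + 2 + 4 + 11 + 22 + 44 + 47 + 94 + 188 + 517 + 1034 + 2068 = 4032

σ(2068) = 4032


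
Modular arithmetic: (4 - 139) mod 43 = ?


4 - 139 = -135
-135 mod 43 = 37


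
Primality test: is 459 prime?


459 / 3 = 153 (exact division)
459 is NOT prime.

No, 459 is not prime


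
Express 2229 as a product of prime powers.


2229 / 3 = 743
743 / 743 = 1
2229 = 3 × 743


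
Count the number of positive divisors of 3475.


3475 = 5^2 × 139^1
d(3475) = (2+1) × (1+1) = 6

6 divisors


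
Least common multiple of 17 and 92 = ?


GCD(17, 92) = 1
LCM = 17*92/1 = 1564/1 = 1564

LCM = 1564


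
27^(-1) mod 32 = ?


Use the extended Euclidean algorithm on (32, 27); each row r = 32*s + 27*t:
r=32, s=1, t=0
r=27, s=0, t=1
q=1: r=5, s=1, t=-1   [32*(1) + 27*(-1) = 5]
q=5: r=2, s=-5, t=6   [32*(-5) + 27*(6) = 2]
q=2: r=1, s=11, t=-13   [32*(11) + 27*(-13) = 1]
q=2: r=0, s=-27, t=32   [32*(-27) + 27*(32) = 0]
GCD = 1 with t = -13, so 27*(-13) ≡ 1 (mod 32)
Inverse = -13 mod 32 = 19
Check: 27 * 19 = 513 ≡ 1 (mod 32)

27^(-1) ≡ 19 (mod 32)


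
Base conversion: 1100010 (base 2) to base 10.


1100010 (base 2) = 98 (decimal)
98 (decimal) = 98 (base 10)


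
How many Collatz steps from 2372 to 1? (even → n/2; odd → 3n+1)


2372 → 1186 → 593 → 1780 → 890 → 445 → 1336 → 668 → 334 → 167 → 502 → 251 → 754 → 377 → 1132 → 566 → 283 → 850 → 425 → 1276 → 638 → 319 → 958 → 479 → 1438 → 719 → 2158 → 1079 → 3238 → 1619 → 4858 → 2429 → 7288 → 3644 → 1822 → 911 → 2734 → 1367 → 4102 → 2051 → 6154 → 3077 → 9232 → 4616 → 2308 → 1154 → 577 → 1732 → 866 → 433 → 1300 → 650 → 325 → 976 → 488 → 244 → 122 → 61 → 184 → 92 → 46 → 23 → 70 → 35 → 106 → 53 → 160 → 80 → 40 → 20 → 10 → 5 → 16 → 8 → 4 → 2 → 1
Total steps = 76

76 steps


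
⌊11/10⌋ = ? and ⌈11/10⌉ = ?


11/10 = 1.1000
floor = 1
ceil = 2

floor = 1, ceil = 2


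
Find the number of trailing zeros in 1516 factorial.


floor(1516/5) = 303
floor(1516/25) = 60
floor(1516/125) = 12
floor(1516/625) = 2
Total = 377

377 trailing zeros


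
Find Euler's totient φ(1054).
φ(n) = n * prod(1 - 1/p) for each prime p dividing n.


1054 = 2 × 17 × 31
Prime factors: 2, 17, 31
φ(1054) = 1054 × (1-1/2) × (1-1/17) × (1-1/31)
= 1054 × 1/2 × 16/17 × 30/31 = 480

φ(1054) = 480


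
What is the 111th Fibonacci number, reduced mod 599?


F(k) mod 599 for k=1..111:
1, 1, 2, 3, 5, 8, 13, 21, 34, 55, 89, 144, 233, 377, 11, 388, 399, 188, 587, 176, 164, 340, 504, 245, 150, 395, 545, 341, 287, 29, 316, 345, 62, 407, 469, 277, 147, 424, 571, 396, 368, 165, 533, 99, 33, 132, 165, 297, 462, 160, 23, 183, 206, 389, 595, 385, 381, 167, 548, 116, 65, 181, 246, 427, 74, 501, 575, 477, 453, 331, 185, 516, 102, 19, 121, 140, 261, 401, 63, 464, 527, 392, 320, 113, 433, 546, 380, 327, 108, 435, 543, 379, 323, 103, 426, 529, 356, 286, 43, 329, 372, 102, 474, 576, 451, 428, 280, 109, 389, 498, 288
F(111) mod 599 = 288


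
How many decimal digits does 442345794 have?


442345794 has 9 digits in base 10
floor(log10(442345794)) + 1 = floor(8.6458) + 1 = 9

9 digits (base 10)


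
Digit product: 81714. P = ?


8 × 1 × 7 × 1 × 4 = 224


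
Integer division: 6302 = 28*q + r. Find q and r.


6302 = 28 * 225 + 2
Check: 6300 + 2 = 6302

q = 225, r = 2


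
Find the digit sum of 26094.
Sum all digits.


2 + 6 + 0 + 9 + 4 = 21


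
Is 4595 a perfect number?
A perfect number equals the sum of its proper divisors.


Proper divisors of 4595: 1, 5, 919
Sum = 1 + 5 + 919 = 925

No, 4595 is not perfect (925 ≠ 4595)


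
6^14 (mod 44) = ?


6^1 mod 44 = 6
6^2 mod 44 = 36
6^3 mod 44 = 40
6^4 mod 44 = 20
6^5 mod 44 = 32
6^6 mod 44 = 16
6^7 mod 44 = 8
6^8 mod 44 = 4
6^9 mod 44 = 24
6^10 mod 44 = 12
6^11 mod 44 = 28
6^12 mod 44 = 36
6^13 mod 44 = 40
6^14 mod 44 = 20


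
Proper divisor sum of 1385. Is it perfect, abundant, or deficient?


Proper divisors: 1, 5, 277
Sum = 1 + 5 + 277 = 283
283 < 1385 → deficient

s(1385) = 283 (deficient)


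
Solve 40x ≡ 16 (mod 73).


GCD(40, 73) = 1, unique solution
a^(-1) mod 73 = 42
x = 42 * 16 mod 73 = 15

x ≡ 15 (mod 73)


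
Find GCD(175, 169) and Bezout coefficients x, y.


Tabular extended Euclidean (each row: r = 175*s + 169*t):
r=175, s=1, t=0
r=169, s=0, t=1
q=1: r=6, s=1, t=-1   [175*(1) + 169*(-1) = 6]
q=28: r=1, s=-28, t=29   [175*(-28) + 169*(29) = 1]
q=6: r=0, s=169, t=-175   [175*(169) + 169*(-175) = 0]
GCD = 1; from the row with r=1: x=-28, y=29
Check: 175*(-28) + 169*(29) = -4900 + 4901 = 1

GCD = 1, x = -28, y = 29


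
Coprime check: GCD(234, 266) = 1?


Euclidean algorithm:
266 = 1 * 234 + 32
234 = 7 * 32 + 10
32 = 3 * 10 + 2
10 = 5 * 2 + 0
GCD(234, 266) = 2

No, not coprime (GCD = 2)


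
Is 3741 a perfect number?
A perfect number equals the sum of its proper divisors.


Proper divisors of 3741: 1, 3, 29, 43, 87, 129, 1247
Sum = 1 + 3 + 29 + 43 + 87 + 129 + 1247 = 1539

No, 3741 is not perfect (1539 ≠ 3741)


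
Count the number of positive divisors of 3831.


3831 = 3^1 × 1277^1
d(3831) = (1+1) × (1+1) = 4

4 divisors


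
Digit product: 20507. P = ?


2 × 0 × 5 × 0 × 7 = 0


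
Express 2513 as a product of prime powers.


2513 / 7 = 359
359 / 359 = 1
2513 = 7 × 359


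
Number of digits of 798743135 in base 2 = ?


798743135 in base 2 = 101111100110111101101001011111
Number of digits = 30

30 digits (base 2)


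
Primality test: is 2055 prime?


2055 / 3 = 685 (exact division)
2055 is NOT prime.

No, 2055 is not prime


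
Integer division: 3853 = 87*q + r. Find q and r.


3853 = 87 * 44 + 25
Check: 3828 + 25 = 3853

q = 44, r = 25


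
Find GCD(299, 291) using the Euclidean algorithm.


299 = 1 * 291 + 8
291 = 36 * 8 + 3
8 = 2 * 3 + 2
3 = 1 * 2 + 1
2 = 2 * 1 + 0
GCD = 1


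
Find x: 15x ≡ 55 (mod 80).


GCD(15, 80) = 5 divides 55
Divide: 3x ≡ 11 (mod 16)
x ≡ 9 (mod 16)


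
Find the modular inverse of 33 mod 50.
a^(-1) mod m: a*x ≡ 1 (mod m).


Use the extended Euclidean algorithm on (50, 33); each row r = 50*s + 33*t:
r=50, s=1, t=0
r=33, s=0, t=1
q=1: r=17, s=1, t=-1   [50*(1) + 33*(-1) = 17]
q=1: r=16, s=-1, t=2   [50*(-1) + 33*(2) = 16]
q=1: r=1, s=2, t=-3   [50*(2) + 33*(-3) = 1]
q=16: r=0, s=-33, t=50   [50*(-33) + 33*(50) = 0]
GCD = 1 with t = -3, so 33*(-3) ≡ 1 (mod 50)
Inverse = -3 mod 50 = 47
Check: 33 * 47 = 1551 ≡ 1 (mod 50)

33^(-1) ≡ 47 (mod 50)


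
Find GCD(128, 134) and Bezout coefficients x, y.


Tabular extended Euclidean (each row: r = 128*s + 134*t):
r=128, s=1, t=0
r=134, s=0, t=1
q=0: r=128, s=1, t=0   [128*(1) + 134*(0) = 128]
q=1: r=6, s=-1, t=1   [128*(-1) + 134*(1) = 6]
q=21: r=2, s=22, t=-21   [128*(22) + 134*(-21) = 2]
q=3: r=0, s=-67, t=64   [128*(-67) + 134*(64) = 0]
GCD = 2; from the row with r=2: x=22, y=-21
Check: 128*(22) + 134*(-21) = 2816 - 2814 = 2

GCD = 2, x = 22, y = -21


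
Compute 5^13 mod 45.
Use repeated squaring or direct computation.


5^1 mod 45 = 5
5^2 mod 45 = 25
5^3 mod 45 = 35
5^4 mod 45 = 40
5^5 mod 45 = 20
5^6 mod 45 = 10
5^7 mod 45 = 5
5^8 mod 45 = 25
5^9 mod 45 = 35
5^10 mod 45 = 40
5^11 mod 45 = 20
5^12 mod 45 = 10
5^13 mod 45 = 5


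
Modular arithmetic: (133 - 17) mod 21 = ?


133 - 17 = 116
116 mod 21 = 11


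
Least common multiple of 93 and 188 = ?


GCD(93, 188) = 1
LCM = 93*188/1 = 17484/1 = 17484

LCM = 17484


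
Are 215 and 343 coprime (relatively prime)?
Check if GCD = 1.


Euclidean algorithm:
343 = 1 * 215 + 128
215 = 1 * 128 + 87
128 = 1 * 87 + 41
87 = 2 * 41 + 5
41 = 8 * 5 + 1
5 = 5 * 1 + 0
GCD(215, 343) = 1

Yes, coprime (GCD = 1)


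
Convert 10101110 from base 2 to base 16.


10101110 (base 2) = 174 (decimal)
174 (decimal) = AE (base 16)


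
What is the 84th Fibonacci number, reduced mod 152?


F(k) mod 152 for k=1..84:
1, 1, 2, 3, 5, 8, 13, 21, 34, 55, 89, 144, 81, 73, 2, 75, 77, 0, 77, 77, 2, 79, 81, 8, 89, 97, 34, 131, 13, 144, 5, 149, 2, 151, 1, 0, 1, 1, 2, 3, 5, 8, 13, 21, 34, 55, 89, 144, 81, 73, 2, 75, 77, 0, 77, 77, 2, 79, 81, 8, 89, 97, 34, 131, 13, 144, 5, 149, 2, 151, 1, 0, 1, 1, 2, 3, 5, 8, 13, 21, 34, 55, 89, 144
F(84) mod 152 = 144


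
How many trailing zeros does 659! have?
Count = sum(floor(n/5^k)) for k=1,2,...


floor(659/5) = 131
floor(659/25) = 26
floor(659/125) = 5
floor(659/625) = 1
Total = 163

163 trailing zeros


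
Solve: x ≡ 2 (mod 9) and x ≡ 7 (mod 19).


M = 9*19 = 171
M1 = M/9 = 19, M2 = M/19 = 9
M1^(-1) mod 9 = 1, M2^(-1) mod 19 = 17
x = 2*19*1 + 7*9*17 = 1109
1109 mod 171 = 83
Check: 83 mod 9 = 2 ✓, 83 mod 19 = 7 ✓

x ≡ 83 (mod 171)


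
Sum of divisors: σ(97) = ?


Divisors of 97: 1, 97
Sum = 1 + 97 = 98

σ(97) = 98


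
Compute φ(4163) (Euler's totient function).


4163 = 23 × 181
Prime factors: 23, 181
φ(4163) = 4163 × (1-1/23) × (1-1/181)
= 4163 × 22/23 × 180/181 = 3960

φ(4163) = 3960


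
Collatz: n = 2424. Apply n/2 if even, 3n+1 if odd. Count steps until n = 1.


2424 → 1212 → 606 → 303 → 910 → 455 → 1366 → 683 → 2050 → 1025 → 3076 → 1538 → 769 → 2308 → 1154 → 577 → 1732 → 866 → 433 → 1300 → 650 → 325 → 976 → 488 → 244 → 122 → 61 → 184 → 92 → 46 → 23 → 70 → 35 → 106 → 53 → 160 → 80 → 40 → 20 → 10 → 5 → 16 → 8 → 4 → 2 → 1
Total steps = 45

45 steps


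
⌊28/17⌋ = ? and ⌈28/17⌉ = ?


28/17 = 1.6471
floor = 1
ceil = 2

floor = 1, ceil = 2


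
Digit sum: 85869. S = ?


8 + 5 + 8 + 6 + 9 = 36


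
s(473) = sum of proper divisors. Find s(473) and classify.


Proper divisors: 1, 11, 43
Sum = 1 + 11 + 43 = 55
55 < 473 → deficient

s(473) = 55 (deficient)


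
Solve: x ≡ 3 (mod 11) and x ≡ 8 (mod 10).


M = 11*10 = 110
M1 = M/11 = 10, M2 = M/10 = 11
M1^(-1) mod 11 = 10, M2^(-1) mod 10 = 1
x = 3*10*10 + 8*11*1 = 388
388 mod 110 = 58
Check: 58 mod 11 = 3 ✓, 58 mod 10 = 8 ✓

x ≡ 58 (mod 110)


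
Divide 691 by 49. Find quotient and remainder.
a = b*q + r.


691 = 49 * 14 + 5
Check: 686 + 5 = 691

q = 14, r = 5


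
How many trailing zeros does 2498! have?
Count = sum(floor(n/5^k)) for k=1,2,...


floor(2498/5) = 499
floor(2498/25) = 99
floor(2498/125) = 19
floor(2498/625) = 3
Total = 620

620 trailing zeros


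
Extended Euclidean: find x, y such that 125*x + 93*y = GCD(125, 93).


Tabular extended Euclidean (each row: r = 125*s + 93*t):
r=125, s=1, t=0
r=93, s=0, t=1
q=1: r=32, s=1, t=-1   [125*(1) + 93*(-1) = 32]
q=2: r=29, s=-2, t=3   [125*(-2) + 93*(3) = 29]
q=1: r=3, s=3, t=-4   [125*(3) + 93*(-4) = 3]
q=9: r=2, s=-29, t=39   [125*(-29) + 93*(39) = 2]
q=1: r=1, s=32, t=-43   [125*(32) + 93*(-43) = 1]
q=2: r=0, s=-93, t=125   [125*(-93) + 93*(125) = 0]
GCD = 1; from the row with r=1: x=32, y=-43
Check: 125*(32) + 93*(-43) = 4000 - 3999 = 1

GCD = 1, x = 32, y = -43


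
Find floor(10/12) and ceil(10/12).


10/12 = 0.8333
floor = 0
ceil = 1

floor = 0, ceil = 1


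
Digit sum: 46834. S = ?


4 + 6 + 8 + 3 + 4 = 25


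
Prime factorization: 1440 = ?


1440 / 2 = 720
720 / 2 = 360
360 / 2 = 180
180 / 2 = 90
90 / 2 = 45
45 / 3 = 15
15 / 3 = 5
5 / 5 = 1
1440 = 2^5 × 3^2 × 5


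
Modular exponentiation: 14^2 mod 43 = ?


14^1 mod 43 = 14
14^2 mod 43 = 24


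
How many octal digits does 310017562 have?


310017562 in base 8 = 2236477032
Number of digits = 10

10 digits (base 8)
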